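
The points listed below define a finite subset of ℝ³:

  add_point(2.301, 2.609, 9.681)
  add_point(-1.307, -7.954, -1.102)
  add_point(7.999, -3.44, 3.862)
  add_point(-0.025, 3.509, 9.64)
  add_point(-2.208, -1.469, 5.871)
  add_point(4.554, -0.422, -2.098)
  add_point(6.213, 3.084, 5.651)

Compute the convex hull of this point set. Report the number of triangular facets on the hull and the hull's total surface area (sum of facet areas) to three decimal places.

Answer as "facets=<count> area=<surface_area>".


facets=10 area=282.539

Hull vertices (7/7): indices [0, 1, 2, 3, 4, 5, 6].

Per-facet area ½‖(b−a)×(c−a)‖:
  f1: (p1, p2, p4) → 47.3320
  f2: (p5, p1, p4) → 42.0800
  f3: (p5, p1, p2) → 35.8126
  f4: (p3, p5, p4) → 34.3717
  f5: (p6, p5, p2) → 25.1759
  f6: (p6, p3, p5) → 30.1833
  f7: (p0, p6, p2) → 18.9215
  f8: (p0, p6, p3) → 5.5971
  f9: (p0, p2, p4) → 34.8239
  f10: (p0, p3, p4) → 8.2410
Σ area = 282.539

Euler characteristic 7−15+10 = 2 ✓


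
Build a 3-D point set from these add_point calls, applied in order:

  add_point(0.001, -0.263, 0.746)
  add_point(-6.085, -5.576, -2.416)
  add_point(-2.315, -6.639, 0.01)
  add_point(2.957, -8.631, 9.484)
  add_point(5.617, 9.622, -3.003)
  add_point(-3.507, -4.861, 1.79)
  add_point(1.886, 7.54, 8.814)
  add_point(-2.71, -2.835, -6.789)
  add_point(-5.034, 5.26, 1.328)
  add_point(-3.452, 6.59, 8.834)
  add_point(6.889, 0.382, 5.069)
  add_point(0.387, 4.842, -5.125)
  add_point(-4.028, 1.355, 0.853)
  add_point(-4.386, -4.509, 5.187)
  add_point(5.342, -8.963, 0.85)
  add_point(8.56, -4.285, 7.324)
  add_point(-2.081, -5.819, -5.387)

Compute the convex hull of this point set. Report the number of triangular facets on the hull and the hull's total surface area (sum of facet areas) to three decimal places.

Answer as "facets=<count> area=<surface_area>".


Points on the hull: [1, 3, 4, 6, 7, 8, 9, 11, 13, 14, 15, 16] (12 of 17).

Area of each hull facet:
  f1: (p14, p4, p15) → 75.4397
  f2: (p7, p14, p4) → 97.4776
  f3: (p6, p4, p15) → 85.3557
  f4: (p6, p9, p4) → 32.2178
  f5: (p3, p6, p15) → 50.3402
  f6: (p3, p6, p9) → 43.7064
  f7: (p3, p14, p15) → 29.4965
  f8: (p3, p14, p1) → 55.3845
  f9: (p16, p14, p1) → 24.7269
  f10: (p16, p7, p1) → 8.3646
  f11: (p16, p7, p14) → 12.7545
  f12: (p8, p9, p4) → 47.6158
  f13: (p8, p9, p1) → 38.9933
  f14: (p8, p7, p1) → 34.4794
  f15: (p13, p9, p1) → 41.2285
  f16: (p13, p3, p1) → 31.0875
  f17: (p13, p3, p9) → 54.1696
  f18: (p11, p7, p4) → 13.3839
  f19: (p11, p8, p4) → 30.5566
  f20: (p11, p8, p7) → 35.5966
Σ area = 842.376

Check V−E+F: 12 − 30 + 20 = 2.

facets=20 area=842.376


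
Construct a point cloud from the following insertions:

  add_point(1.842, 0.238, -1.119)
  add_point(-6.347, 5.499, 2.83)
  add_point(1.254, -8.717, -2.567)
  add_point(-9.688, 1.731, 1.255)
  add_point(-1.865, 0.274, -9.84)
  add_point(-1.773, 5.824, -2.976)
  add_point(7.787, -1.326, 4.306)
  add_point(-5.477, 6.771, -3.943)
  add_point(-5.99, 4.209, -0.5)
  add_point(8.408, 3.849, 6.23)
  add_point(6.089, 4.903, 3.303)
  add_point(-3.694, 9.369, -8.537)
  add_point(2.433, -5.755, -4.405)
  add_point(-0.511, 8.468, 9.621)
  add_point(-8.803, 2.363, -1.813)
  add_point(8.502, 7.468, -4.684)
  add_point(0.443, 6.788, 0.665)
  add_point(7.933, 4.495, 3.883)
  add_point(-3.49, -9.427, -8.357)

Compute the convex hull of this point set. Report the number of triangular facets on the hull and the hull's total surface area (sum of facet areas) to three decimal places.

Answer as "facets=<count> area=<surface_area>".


Hull vertices (12/19): indices [1, 2, 3, 4, 6, 9, 11, 12, 13, 14, 15, 18].

Per-facet area ½‖(b−a)×(c−a)‖:
  f1: (p14, p18, p3) → 21.9394
  f2: (p14, p11, p3) → 10.0095
  f3: (p14, p11, p18) → 79.3082
  f4: (p4, p18, p15) → 55.1062
  f5: (p4, p11, p15) → 58.0485
  f6: (p4, p11, p18) → 20.8612
  f7: (p12, p18, p15) → 40.7311
  f8: (p12, p6, p15) → 67.8927
  f9: (p13, p11, p15) → 105.7699
  f10: (p2, p12, p18) → 13.7558
  f11: (p2, p12, p6) → 20.4309
  f12: (p2, p18, p3) → 57.5884
  f13: (p2, p13, p3) → 110.2232
  f14: (p2, p13, p6) → 78.9121
  f15: (p9, p6, p15) → 31.9238
  f16: (p9, p13, p15) → 60.0267
  f17: (p9, p13, p6) → 26.6907
  f18: (p1, p13, p11) → 52.2866
  f19: (p1, p11, p3) → 32.3244
  f20: (p1, p13, p3) → 13.8311
Σ area = 957.660

Euler characteristic 12−30+20 = 2 ✓

facets=20 area=957.660


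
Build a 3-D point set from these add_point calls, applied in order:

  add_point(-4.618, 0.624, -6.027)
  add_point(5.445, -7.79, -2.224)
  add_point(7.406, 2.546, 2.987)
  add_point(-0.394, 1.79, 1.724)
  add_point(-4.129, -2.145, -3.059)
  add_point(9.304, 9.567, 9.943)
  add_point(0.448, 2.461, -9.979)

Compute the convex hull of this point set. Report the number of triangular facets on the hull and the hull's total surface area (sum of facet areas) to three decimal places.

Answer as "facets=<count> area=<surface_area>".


facets=10 area=459.871

Points on the hull: [0, 1, 2, 3, 4, 5, 6] (7 of 7).

Triangle areas on the boundary:
  f1: (p6, p5, p0) → 75.9079
  f2: (p6, p1, p0) → 44.4679
  f3: (p4, p1, p0) → 19.7297
  f4: (p2, p1, p5) → 17.9940
  f5: (p2, p6, p5) → 52.7179
  f6: (p2, p6, p1) → 76.0057
  f7: (p3, p1, p5) → 84.9747
  f8: (p3, p4, p1) → 39.3407
  f9: (p3, p5, p0) → 34.1707
  f10: (p3, p4, p0) → 14.5614
Σ area = 459.871

Euler characteristic 7−15+10 = 2 ✓


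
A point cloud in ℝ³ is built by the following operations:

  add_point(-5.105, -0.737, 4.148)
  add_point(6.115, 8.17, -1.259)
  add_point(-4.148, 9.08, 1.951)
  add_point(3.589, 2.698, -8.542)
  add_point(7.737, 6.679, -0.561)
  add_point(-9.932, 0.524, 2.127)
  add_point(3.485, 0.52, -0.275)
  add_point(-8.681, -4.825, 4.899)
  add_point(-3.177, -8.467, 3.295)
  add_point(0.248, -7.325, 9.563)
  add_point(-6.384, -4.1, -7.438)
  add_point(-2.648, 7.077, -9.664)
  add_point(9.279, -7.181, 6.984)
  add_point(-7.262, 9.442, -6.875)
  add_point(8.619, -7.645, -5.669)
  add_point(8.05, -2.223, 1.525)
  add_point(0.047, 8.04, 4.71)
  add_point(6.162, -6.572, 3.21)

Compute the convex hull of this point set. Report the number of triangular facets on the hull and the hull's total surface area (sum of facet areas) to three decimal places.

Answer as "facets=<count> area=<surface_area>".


Extreme-point indices: [1, 2, 3, 4, 5, 7, 8, 9, 10, 11, 12, 13, 14, 16] — 14 of 18 on the boundary.

Triangle areas on the boundary:
  f1: (p14, p8, p12) → 77.9653
  f2: (p7, p16, p5) → 37.8777
  f3: (p2, p13, p5) → 47.9090
  f4: (p2, p16, p5) → 25.4149
  f5: (p4, p14, p12) → 89.8658
  f6: (p4, p16, p12) → 74.5583
  f7: (p9, p16, p12) → 75.4066
  f8: (p9, p7, p16) → 77.5012
  f9: (p9, p8, p12) → 33.1419
  f10: (p9, p7, p8) → 24.4550
  f11: (p10, p7, p8) → 40.0043
  f12: (p10, p14, p8) → 83.6459
  f13: (p10, p13, p5) → 67.2421
  f14: (p10, p7, p5) → 34.4344
  f15: (p3, p4, p14) → 58.2876
  f16: (p3, p10, p14) → 70.8861
  f17: (p1, p3, p4) → 10.9118
  f18: (p1, p2, p13) → 50.5002
  f19: (p1, p2, p16) → 21.3712
  f20: (p1, p4, p16) → 9.4473
  f21: (p11, p10, p13) → 35.2725
  f22: (p11, p3, p10) → 43.9964
  f23: (p11, p1, p13) → 35.1570
  f24: (p11, p1, p3) → 36.4091
Σ area = 1161.661

Euler characteristic 14−36+24 = 2 ✓

facets=24 area=1161.661


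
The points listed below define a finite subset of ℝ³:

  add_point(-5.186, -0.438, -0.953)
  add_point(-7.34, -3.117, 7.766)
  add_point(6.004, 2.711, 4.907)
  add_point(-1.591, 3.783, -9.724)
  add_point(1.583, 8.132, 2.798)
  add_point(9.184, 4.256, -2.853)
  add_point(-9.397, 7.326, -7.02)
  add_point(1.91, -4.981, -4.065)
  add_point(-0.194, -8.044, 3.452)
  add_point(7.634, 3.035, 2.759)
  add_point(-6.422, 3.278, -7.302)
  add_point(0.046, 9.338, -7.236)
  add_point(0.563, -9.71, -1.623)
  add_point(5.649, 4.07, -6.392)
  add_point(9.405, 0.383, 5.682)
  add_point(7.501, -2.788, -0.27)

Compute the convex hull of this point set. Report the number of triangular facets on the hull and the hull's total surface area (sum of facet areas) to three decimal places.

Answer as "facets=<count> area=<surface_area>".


facets=24 area=891.739

Extreme-point indices: [1, 2, 3, 4, 5, 6, 7, 8, 10, 11, 12, 13, 14, 15] — 14 of 16 on the boundary.

Triangle areas on the boundary:
  f1: (p1, p12, p6) → 124.0277
  f2: (p4, p1, p6) → 108.2091
  f3: (p8, p12, p14) → 33.7860
  f4: (p8, p1, p14) → 62.2318
  f5: (p8, p1, p12) → 19.1919
  f6: (p15, p12, p14) → 27.1075
  f7: (p2, p1, p14) → 27.3704
  f8: (p2, p4, p14) → 4.4965
  f9: (p2, p4, p1) → 53.1454
  f10: (p11, p4, p6) → 49.1111
  f11: (p11, p3, p6) → 27.4961
  f12: (p11, p3, p13) → 22.6623
  f13: (p10, p12, p6) → 17.1288
  f14: (p10, p3, p6) → 12.0055
  f15: (p10, p3, p12) → 42.3573
  f16: (p7, p3, p12) → 16.5426
  f17: (p7, p3, p13) → 38.6124
  f18: (p7, p15, p12) → 19.0177
  f19: (p7, p15, p13) → 31.9938
  f20: (p5, p15, p14) → 26.4572
  f21: (p5, p15, p13) → 19.2210
  f22: (p5, p4, p14) → 45.3065
  f23: (p5, p11, p13) → 15.9994
  f24: (p5, p11, p4) → 48.2613
Σ area = 891.739

Euler: V−E+F = 14−36+24 = 2.


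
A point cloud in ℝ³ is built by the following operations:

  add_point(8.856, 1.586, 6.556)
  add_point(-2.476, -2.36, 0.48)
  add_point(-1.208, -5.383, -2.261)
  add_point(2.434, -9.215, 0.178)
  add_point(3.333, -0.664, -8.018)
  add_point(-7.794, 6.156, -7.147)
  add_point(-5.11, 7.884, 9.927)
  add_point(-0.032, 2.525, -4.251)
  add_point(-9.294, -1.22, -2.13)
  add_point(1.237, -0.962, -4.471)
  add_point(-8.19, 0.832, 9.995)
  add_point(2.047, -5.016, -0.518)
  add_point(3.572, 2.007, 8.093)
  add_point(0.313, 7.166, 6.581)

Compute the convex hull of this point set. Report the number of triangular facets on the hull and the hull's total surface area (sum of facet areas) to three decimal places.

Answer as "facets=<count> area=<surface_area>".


Extreme-point indices: [0, 2, 3, 4, 5, 6, 8, 10, 12, 13] — 10 of 14 on the boundary.

Area of each hull facet:
  f1: (p4, p3, p0) → 80.4945
  f2: (p10, p3, p8) → 87.9247
  f3: (p10, p3, p0) → 112.9251
  f4: (p2, p3, p8) → 13.8918
  f5: (p2, p4, p8) → 38.6408
  f6: (p2, p4, p3) → 24.1576
  f7: (p5, p4, p8) → 57.3228
  f8: (p5, p10, p8) → 51.3187
  f9: (p5, p6, p10) → 66.1357
  f10: (p12, p10, p0) → 6.9964
  f11: (p12, p6, p0) → 14.4247
  f12: (p12, p6, p10) → 40.2991
  f13: (p13, p6, p0) → 20.8529
  f14: (p13, p5, p6) → 51.2022
  f15: (p13, p4, p0) → 78.4926
  f16: (p13, p5, p4) → 98.1934
Σ area = 843.273

Euler: V−E+F = 10−24+16 = 2.

facets=16 area=843.273


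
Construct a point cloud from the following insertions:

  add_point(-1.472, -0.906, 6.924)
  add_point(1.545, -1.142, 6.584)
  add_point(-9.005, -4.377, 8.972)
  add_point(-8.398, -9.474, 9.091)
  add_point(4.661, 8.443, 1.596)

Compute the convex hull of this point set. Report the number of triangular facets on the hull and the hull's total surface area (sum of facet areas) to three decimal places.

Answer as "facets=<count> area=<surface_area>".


Hull vertices (5/5): indices [0, 1, 2, 3, 4].

Per-facet area ½‖(b−a)×(c−a)‖:
  f1: (p3, p4, p2) → 42.8218
  f2: (p0, p4, p2) → 28.1754
  f3: (p1, p3, p2) → 28.5169
  f4: (p1, p0, p2) → 6.4403
  f5: (p1, p3, p4) → 41.4168
  f6: (p1, p0, p4) → 16.5431
Σ area = 163.914

Euler characteristic 5−9+6 = 2 ✓

facets=6 area=163.914


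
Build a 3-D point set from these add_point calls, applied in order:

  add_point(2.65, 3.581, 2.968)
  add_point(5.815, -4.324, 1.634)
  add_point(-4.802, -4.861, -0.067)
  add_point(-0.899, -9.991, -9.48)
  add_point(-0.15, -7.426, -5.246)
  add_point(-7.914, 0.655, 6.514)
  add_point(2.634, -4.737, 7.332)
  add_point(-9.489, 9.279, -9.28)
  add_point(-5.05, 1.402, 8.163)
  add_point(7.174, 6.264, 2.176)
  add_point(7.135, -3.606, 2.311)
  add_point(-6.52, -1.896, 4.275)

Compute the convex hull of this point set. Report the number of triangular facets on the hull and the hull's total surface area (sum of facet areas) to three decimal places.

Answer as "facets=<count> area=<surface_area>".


Points on the hull: [2, 3, 5, 6, 7, 8, 9, 10, 11] (9 of 12).

Area of each hull facet:
  f1: (p3, p9, p7) → 191.3718
  f2: (p8, p9, p7) → 134.9210
  f3: (p6, p8, p9) → 62.4169
  f4: (p5, p8, p7) → 28.1267
  f5: (p5, p6, p8) → 14.6692
  f6: (p10, p3, p9) → 70.7032
  f7: (p10, p6, p9) → 33.2063
  f8: (p10, p6, p3) → 52.8496
  f9: (p2, p3, p7) → 99.8911
  f10: (p2, p5, p7) → 78.3763
  f11: (p2, p6, p3) → 56.1733
  f12: (p11, p5, p6) → 17.2441
  f13: (p11, p2, p6) → 27.2872
  f14: (p11, p2, p5) → 2.4811
Σ area = 869.718

Euler characteristic 9−21+14 = 2 ✓

facets=14 area=869.718


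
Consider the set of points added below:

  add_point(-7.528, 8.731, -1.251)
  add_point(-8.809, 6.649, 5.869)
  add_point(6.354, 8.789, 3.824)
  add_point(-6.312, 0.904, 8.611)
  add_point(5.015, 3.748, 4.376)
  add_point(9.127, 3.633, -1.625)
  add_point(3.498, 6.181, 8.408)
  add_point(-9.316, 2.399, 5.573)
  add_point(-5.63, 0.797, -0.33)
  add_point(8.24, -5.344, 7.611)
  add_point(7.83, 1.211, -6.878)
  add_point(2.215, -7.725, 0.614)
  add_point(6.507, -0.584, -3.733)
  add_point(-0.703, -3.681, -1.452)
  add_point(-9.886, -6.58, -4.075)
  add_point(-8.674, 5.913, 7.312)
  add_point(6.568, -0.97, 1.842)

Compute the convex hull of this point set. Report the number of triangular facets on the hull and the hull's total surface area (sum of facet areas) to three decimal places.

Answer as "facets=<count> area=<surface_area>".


Points on the hull: [0, 1, 2, 3, 5, 6, 7, 9, 10, 11, 14, 15] (12 of 17).

Per-facet area ½‖(b−a)×(c−a)‖:
  f1: (p10, p11, p14) → 83.5490
  f2: (p10, p0, p14) → 133.5758
  f3: (p9, p11, p14) → 34.7353
  f4: (p9, p3, p14) → 120.1950
  f5: (p9, p10, p5) → 36.0584
  f6: (p9, p10, p11) → 61.6931
  f7: (p7, p3, p14) → 28.5303
  f8: (p2, p9, p5) → 51.5250
  f9: (p2, p10, p5) → 14.4959
  f10: (p2, p10, p0) → 96.0074
  f11: (p15, p7, p3) → 8.9382
  f12: (p6, p15, p3) → 31.6378
  f13: (p6, p15, p2) → 33.3495
  f14: (p6, p9, p3) → 69.2044
  f15: (p6, p2, p9) → 36.8926
  f16: (p1, p2, p0) → 54.8824
  f17: (p1, p15, p2) → 12.4948
  f18: (p1, p15, p7) → 3.2290
  f19: (p1, p0, p14) → 58.8074
  f20: (p1, p7, p14) → 19.3473
Σ area = 989.149

Check V−E+F: 12 − 30 + 20 = 2.

facets=20 area=989.149


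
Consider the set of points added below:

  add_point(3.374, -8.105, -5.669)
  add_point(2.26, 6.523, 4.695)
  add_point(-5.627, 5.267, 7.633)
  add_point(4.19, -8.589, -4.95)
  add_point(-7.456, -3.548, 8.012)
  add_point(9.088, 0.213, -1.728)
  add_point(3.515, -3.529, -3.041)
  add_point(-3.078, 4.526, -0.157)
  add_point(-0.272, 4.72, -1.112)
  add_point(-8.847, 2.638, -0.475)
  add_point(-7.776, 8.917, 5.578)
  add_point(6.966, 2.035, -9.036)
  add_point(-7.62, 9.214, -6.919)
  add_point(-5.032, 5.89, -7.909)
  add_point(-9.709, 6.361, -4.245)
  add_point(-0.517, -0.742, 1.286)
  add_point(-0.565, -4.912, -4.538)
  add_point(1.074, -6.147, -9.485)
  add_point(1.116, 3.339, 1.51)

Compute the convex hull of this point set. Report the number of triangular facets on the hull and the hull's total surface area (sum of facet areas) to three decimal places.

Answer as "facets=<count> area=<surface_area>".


facets=22 area=925.636

Extreme-point indices: [0, 1, 2, 3, 4, 5, 9, 10, 11, 12, 13, 14, 17] — 13 of 19 on the boundary.

Facet areas (half cross-product norm):
  f1: (p4, p3, p5) → 94.8121
  f2: (p10, p4, p14) → 65.5320
  f3: (p11, p3, p5) → 40.3974
  f4: (p1, p4, p5) → 80.3581
  f5: (p1, p11, p5) → 42.9520
  f6: (p12, p10, p14) → 21.6516
  f7: (p12, p1, p10) → 64.4548
  f8: (p12, p1, p11) → 106.2526
  f9: (p9, p4, p14) → 4.2663
  f10: (p2, p10, p4) → 15.4693
  f11: (p2, p1, p4) → 35.9563
  f12: (p2, p1, p10) → 19.7796
  f13: (p13, p12, p11) → 15.6093
  f14: (p17, p11, p3) → 30.3777
  f15: (p17, p13, p11) → 60.8544
  f16: (p17, p9, p4) → 84.7785
  f17: (p17, p9, p14) → 42.8558
  f18: (p17, p12, p14) → 38.4024
  f19: (p17, p13, p12) → 6.4479
  f20: (p0, p4, p3) → 10.7170
  f21: (p0, p17, p3) → 0.7999
  f22: (p0, p17, p4) → 42.9113
Σ area = 925.636

Euler characteristic 13−33+22 = 2 ✓


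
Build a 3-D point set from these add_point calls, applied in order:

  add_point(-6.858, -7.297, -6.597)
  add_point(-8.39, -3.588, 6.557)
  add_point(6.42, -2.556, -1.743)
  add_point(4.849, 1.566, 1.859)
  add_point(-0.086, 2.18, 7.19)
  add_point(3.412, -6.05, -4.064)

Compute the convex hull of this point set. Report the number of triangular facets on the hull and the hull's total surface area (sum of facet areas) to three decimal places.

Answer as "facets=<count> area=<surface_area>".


Points on the hull: [0, 1, 2, 3, 4, 5] (6 of 6).

Triangle areas on the boundary:
  f1: (p4, p2, p1) → 59.9835
  f2: (p0, p4, p1) → 69.1394
  f3: (p5, p2, p1) → 41.4518
  f4: (p5, p0, p1) → 72.3922
  f5: (p5, p0, p2) → 18.2412
  f6: (p3, p4, p2) → 14.6153
  f7: (p3, p0, p2) → 41.6833
  f8: (p3, p0, p4) → 61.6594
Σ area = 379.166

Check V−E+F: 6 − 12 + 8 = 2.

facets=8 area=379.166


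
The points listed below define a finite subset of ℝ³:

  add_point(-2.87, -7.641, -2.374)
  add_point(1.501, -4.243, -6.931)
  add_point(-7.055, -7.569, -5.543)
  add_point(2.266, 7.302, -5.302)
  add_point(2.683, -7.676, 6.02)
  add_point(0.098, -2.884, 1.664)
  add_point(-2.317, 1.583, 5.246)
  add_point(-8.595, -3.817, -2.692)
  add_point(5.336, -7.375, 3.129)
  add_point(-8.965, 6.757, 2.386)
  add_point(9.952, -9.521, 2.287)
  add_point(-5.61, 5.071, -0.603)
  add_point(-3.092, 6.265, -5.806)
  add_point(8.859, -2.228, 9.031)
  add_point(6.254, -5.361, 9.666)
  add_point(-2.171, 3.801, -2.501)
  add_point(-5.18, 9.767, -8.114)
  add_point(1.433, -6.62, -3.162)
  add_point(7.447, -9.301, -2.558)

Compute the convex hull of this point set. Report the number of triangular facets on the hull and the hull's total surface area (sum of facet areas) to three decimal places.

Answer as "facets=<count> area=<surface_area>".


Hull vertices (11/19): indices [1, 2, 3, 4, 7, 9, 10, 13, 14, 16, 18].

Per-facet area ½‖(b−a)×(c−a)‖:
  f1: (p13, p14, p9) → 42.8028
  f2: (p13, p14, p10) → 19.0466
  f3: (p1, p2, p16) → 72.1223
  f4: (p7, p16, p9) → 66.8619
  f5: (p7, p2, p16) → 34.0192
  f6: (p4, p14, p10) → 23.1229
  f7: (p4, p2, p10) → 61.7753
  f8: (p4, p7, p2) → 36.4292
  f9: (p4, p14, p9) → 51.8608
  f10: (p4, p7, p9) → 86.6356
  f11: (p3, p16, p9) → 47.9612
  f12: (p3, p13, p9) → 123.8169
  f13: (p3, p13, p10) → 91.5533
  f14: (p3, p1, p16) → 47.8224
  f15: (p18, p3, p10) → 45.6689
  f16: (p18, p3, p1) → 46.7640
  f17: (p18, p2, p10) → 31.6349
  f18: (p18, p1, p2) → 39.1084
Σ area = 969.007

Check V−E+F: 11 − 27 + 18 = 2.

facets=18 area=969.007


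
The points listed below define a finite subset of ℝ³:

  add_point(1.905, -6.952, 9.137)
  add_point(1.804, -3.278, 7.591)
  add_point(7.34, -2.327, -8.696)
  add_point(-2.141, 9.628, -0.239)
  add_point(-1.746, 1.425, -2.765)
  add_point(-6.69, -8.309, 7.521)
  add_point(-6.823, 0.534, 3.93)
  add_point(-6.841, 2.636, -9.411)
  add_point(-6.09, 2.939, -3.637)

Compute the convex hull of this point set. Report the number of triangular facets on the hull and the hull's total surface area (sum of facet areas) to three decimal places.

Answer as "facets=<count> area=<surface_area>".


Extreme-point indices: [0, 1, 2, 3, 5, 6, 7] — 7 of 9 on the boundary.

Per-facet area ½‖(b−a)×(c−a)‖:
  f1: (p5, p2, p7) → 147.7060
  f2: (p3, p2, p7) → 91.6629
  f3: (p0, p5, p2) → 84.1340
  f4: (p6, p5, p7) → 55.2197
  f5: (p6, p3, p7) → 64.5770
  f6: (p6, p0, p5) → 42.1632
  f7: (p1, p6, p3) → 55.6712
  f8: (p1, p6, p0) → 17.3610
  f9: (p1, p3, p2) → 120.7700
  f10: (p1, p0, p2) → 31.3391
Σ area = 710.604

Euler characteristic 7−15+10 = 2 ✓

facets=10 area=710.604


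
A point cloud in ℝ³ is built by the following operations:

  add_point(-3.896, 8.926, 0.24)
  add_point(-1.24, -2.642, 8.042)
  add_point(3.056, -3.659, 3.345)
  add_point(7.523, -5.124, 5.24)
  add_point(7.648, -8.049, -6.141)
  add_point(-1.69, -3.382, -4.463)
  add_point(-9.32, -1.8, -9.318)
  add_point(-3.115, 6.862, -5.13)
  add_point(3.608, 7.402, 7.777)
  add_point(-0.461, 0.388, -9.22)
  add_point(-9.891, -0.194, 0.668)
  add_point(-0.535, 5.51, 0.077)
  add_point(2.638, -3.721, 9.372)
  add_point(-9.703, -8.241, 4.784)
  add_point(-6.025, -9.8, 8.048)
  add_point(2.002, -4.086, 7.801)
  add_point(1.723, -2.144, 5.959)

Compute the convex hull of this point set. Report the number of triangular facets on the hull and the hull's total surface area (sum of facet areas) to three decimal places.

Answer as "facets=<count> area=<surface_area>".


facets=18 area=1051.718

11 of the 17 inputs are extreme points: [0, 3, 4, 6, 7, 8, 9, 10, 12, 13, 14].

Facet areas (half cross-product norm):
  f1: (p6, p0, p10) → 55.2148
  f2: (p3, p14, p4) → 85.2308
  f3: (p3, p14, p12) → 31.9323
  f4: (p9, p6, p4) → 48.2497
  f5: (p13, p6, p4) → 136.8314
  f6: (p13, p14, p4) → 51.0217
  f7: (p13, p6, p10) → 43.5880
  f8: (p8, p14, p12) → 47.4550
  f9: (p8, p3, p12) → 36.8765
  f10: (p8, p13, p14) → 50.7108
  f11: (p8, p3, p4) → 71.2689
  f12: (p8, p0, p10) → 56.9985
  f13: (p8, p13, p10) → 75.6299
  f14: (p7, p6, p0) → 28.0901
  f15: (p7, p9, p6) → 36.7086
  f16: (p7, p8, p0) → 26.9300
  f17: (p7, p9, p4) → 37.3462
  f18: (p7, p8, p4) → 131.6348
Σ area = 1051.718

Check V−E+F: 11 − 27 + 18 = 2.


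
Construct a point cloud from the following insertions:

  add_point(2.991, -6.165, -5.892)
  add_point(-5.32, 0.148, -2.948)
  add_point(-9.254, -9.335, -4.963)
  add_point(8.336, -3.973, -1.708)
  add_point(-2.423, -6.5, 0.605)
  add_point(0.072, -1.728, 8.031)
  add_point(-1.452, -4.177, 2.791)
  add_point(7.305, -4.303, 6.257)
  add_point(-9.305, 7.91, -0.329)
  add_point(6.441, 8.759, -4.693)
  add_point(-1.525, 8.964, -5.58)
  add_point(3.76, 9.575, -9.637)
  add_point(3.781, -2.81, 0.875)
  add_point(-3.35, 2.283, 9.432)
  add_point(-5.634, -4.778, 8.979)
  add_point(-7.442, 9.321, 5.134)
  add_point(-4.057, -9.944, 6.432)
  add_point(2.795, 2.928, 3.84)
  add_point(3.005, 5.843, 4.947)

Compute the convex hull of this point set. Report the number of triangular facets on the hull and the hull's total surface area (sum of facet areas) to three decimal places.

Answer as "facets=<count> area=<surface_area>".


Hull vertices (13/19): indices [0, 2, 3, 7, 8, 9, 10, 11, 13, 14, 15, 16, 18].

Per-facet area ½‖(b−a)×(c−a)‖:
  f1: (p14, p2, p8) → 114.3787
  f2: (p14, p2, p16) → 36.3810
  f3: (p0, p16, p3) → 52.3217
  f4: (p0, p2, p16) → 75.2940
  f5: (p15, p14, p8) → 43.6907
  f6: (p15, p14, p13) → 28.3296
  f7: (p10, p15, p8) → 27.3328
  f8: (p7, p14, p13) → 46.5661
  f9: (p7, p9, p3) → 51.4892
  f10: (p7, p14, p16) → 37.4949
  f11: (p7, p16, p3) → 50.4360
  f12: (p11, p9, p3) → 34.3710
  f13: (p11, p0, p3) → 56.6185
  f14: (p11, p15, p9) → 48.0494
  f15: (p11, p10, p15) → 17.0157
  f16: (p11, p0, p2) → 97.7996
  f17: (p11, p2, p8) → 143.7978
  f18: (p11, p10, p8) → 2.0210
  f19: (p18, p7, p13) → 46.8938
  f20: (p18, p7, p9) → 57.4285
  f21: (p18, p15, p13) → 38.2940
  f22: (p18, p15, p9) → 56.9501
Σ area = 1162.954

Check V−E+F: 13 − 33 + 22 = 2.

facets=22 area=1162.954


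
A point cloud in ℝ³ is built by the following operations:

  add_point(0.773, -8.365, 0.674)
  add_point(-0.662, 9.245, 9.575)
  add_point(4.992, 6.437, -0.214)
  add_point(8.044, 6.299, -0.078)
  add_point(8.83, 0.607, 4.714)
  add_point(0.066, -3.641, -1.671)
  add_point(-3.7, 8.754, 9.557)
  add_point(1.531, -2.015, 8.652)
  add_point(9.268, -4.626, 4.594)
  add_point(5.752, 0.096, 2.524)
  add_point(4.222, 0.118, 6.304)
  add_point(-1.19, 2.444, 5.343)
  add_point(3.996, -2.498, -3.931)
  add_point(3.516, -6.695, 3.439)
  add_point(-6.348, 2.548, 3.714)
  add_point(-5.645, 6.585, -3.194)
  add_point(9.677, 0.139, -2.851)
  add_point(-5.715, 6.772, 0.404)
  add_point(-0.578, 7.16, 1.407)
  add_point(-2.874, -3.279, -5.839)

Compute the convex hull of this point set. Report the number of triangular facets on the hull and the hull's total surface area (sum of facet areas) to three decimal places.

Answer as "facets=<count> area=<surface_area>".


facets=24 area=772.620

Hull vertices (14/20): indices [0, 1, 3, 4, 6, 7, 8, 12, 13, 14, 15, 16, 17, 19].

Area of each hull facet:
  f1: (p19, p0, p14) → 51.9711
  f2: (p7, p0, p14) → 52.3146
  f3: (p12, p0, p16) → 21.4286
  f4: (p12, p19, p16) → 7.3545
  f5: (p12, p19, p0) → 27.7243
  f6: (p15, p19, p14) → 41.3503
  f7: (p15, p19, p16) → 70.5335
  f8: (p13, p7, p0) → 12.9459
  f9: (p4, p7, p1) → 49.8075
  f10: (p6, p15, p1) → 19.8011
  f11: (p6, p7, p14) → 44.9696
  f12: (p6, p7, p1) → 17.7000
  f13: (p3, p15, p16) → 48.1785
  f14: (p3, p15, p1) → 82.0678
  f15: (p3, p4, p16) → 23.3037
  f16: (p3, p4, p1) → 48.5598
  f17: (p8, p4, p16) → 19.9432
  f18: (p8, p0, p16) → 44.4019
  f19: (p8, p13, p0) → 6.9289
  f20: (p8, p13, p7) → 22.5468
  f21: (p8, p4, p7) → 22.2846
  f22: (p17, p15, p14) → 7.9770
  f23: (p17, p6, p14) → 23.7334
  f24: (p17, p6, p15) → 4.7932
Σ area = 772.620

Euler characteristic 14−36+24 = 2 ✓


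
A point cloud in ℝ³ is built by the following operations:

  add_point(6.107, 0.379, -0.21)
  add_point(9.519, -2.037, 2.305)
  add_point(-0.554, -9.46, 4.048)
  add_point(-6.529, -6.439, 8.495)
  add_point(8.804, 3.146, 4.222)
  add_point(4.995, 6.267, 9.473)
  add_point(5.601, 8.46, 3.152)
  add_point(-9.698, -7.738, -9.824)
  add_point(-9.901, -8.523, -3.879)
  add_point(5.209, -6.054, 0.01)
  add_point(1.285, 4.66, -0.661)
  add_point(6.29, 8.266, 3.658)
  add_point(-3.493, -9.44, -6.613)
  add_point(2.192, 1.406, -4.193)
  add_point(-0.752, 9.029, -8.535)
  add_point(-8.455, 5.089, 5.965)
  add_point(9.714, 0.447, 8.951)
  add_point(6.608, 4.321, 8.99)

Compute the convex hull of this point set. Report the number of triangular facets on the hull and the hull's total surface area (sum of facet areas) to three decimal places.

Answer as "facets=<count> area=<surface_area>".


14 of the 18 inputs are extreme points: [1, 2, 3, 4, 5, 6, 7, 8, 9, 11, 12, 14, 15, 16].

Per-facet area ½‖(b−a)×(c−a)‖:
  f1: (p3, p5, p16) → 63.7384
  f2: (p11, p5, p16) → 23.5661
  f3: (p15, p3, p5) → 82.7327
  f4: (p15, p3, p8) → 77.3849
  f5: (p7, p12, p8) → 19.3276
  f6: (p7, p12, p14) → 66.6962
  f7: (p7, p15, p8) → 44.6483
  f8: (p7, p15, p14) → 149.9360
  f9: (p1, p12, p14) → 143.9403
  f10: (p6, p11, p5) → 2.4697
  f11: (p6, p15, p5) → 46.5069
  f12: (p6, p11, p14) → 2.6471
  f13: (p6, p15, p14) → 94.1674
  f14: (p4, p11, p14) → 37.8185
  f15: (p4, p1, p14) → 46.8973
  f16: (p4, p11, p16) → 12.7355
  f17: (p4, p1, p16) → 15.1262
  f18: (p9, p1, p12) → 14.5159
  f19: (p2, p9, p12) → 41.1980
  f20: (p2, p3, p8) → 47.9882
  f21: (p2, p12, p8) → 38.5120
  f22: (p2, p3, p16) → 60.4408
  f23: (p2, p1, p16) → 44.6170
  f24: (p2, p9, p1) → 19.9232
Σ area = 1197.534

Euler: V−E+F = 14−36+24 = 2.

facets=24 area=1197.534


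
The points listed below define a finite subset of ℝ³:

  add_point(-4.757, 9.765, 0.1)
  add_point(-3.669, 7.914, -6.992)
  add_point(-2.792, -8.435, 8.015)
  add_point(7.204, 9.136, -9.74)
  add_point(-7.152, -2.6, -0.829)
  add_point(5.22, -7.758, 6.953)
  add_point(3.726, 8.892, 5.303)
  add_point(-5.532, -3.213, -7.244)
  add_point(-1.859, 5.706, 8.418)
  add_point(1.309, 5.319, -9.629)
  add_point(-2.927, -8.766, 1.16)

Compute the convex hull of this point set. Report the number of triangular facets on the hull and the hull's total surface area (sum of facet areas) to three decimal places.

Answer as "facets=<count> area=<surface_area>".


facets=18 area=949.366

Hull vertices (11/11): indices [0, 1, 2, 3, 4, 5, 6, 7, 8, 9, 10].

Triangle areas on the boundary:
  f1: (p8, p0, p4) → 58.6101
  f2: (p1, p0, p4) → 44.8195
  f3: (p1, p0, p3) → 39.1902
  f4: (p6, p5, p3) → 129.1544
  f5: (p6, p5, p8) → 54.5888
  f6: (p6, p0, p3) → 73.1385
  f7: (p6, p8, p0) → 32.7422
  f8: (p7, p5, p3) → 163.0628
  f9: (p7, p10, p5) → 41.2063
  f10: (p7, p1, p4) → 37.3938
  f11: (p7, p10, p4) → 25.6755
  f12: (p2, p5, p8) → 56.8886
  f13: (p2, p10, p5) → 27.6754
  f14: (p2, p8, p4) → 72.0744
  f15: (p2, p10, p4) → 25.8408
  f16: (p9, p1, p3) → 19.4188
  f17: (p9, p7, p3) → 14.3900
  f18: (p9, p7, p1) → 33.4964
Σ area = 949.366

Euler characteristic 11−27+18 = 2 ✓


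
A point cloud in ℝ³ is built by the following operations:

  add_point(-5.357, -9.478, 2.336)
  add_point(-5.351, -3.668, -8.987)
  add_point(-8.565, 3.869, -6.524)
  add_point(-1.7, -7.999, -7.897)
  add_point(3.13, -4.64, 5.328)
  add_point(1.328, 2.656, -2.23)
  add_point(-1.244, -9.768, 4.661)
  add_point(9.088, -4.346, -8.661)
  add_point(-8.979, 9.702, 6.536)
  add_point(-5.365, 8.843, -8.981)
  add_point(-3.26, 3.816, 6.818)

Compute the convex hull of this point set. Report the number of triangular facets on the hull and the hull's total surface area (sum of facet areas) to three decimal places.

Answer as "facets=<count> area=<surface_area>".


facets=18 area=957.140

11 of the 11 inputs are extreme points: [0, 1, 2, 3, 4, 5, 6, 7, 8, 9, 10].

Facet areas (half cross-product norm):
  f1: (p9, p1, p7) → 90.3415
  f2: (p4, p6, p7) → 50.6872
  f3: (p0, p6, p8) → 46.9509
  f4: (p2, p9, p8) → 45.7694
  f5: (p2, p9, p1) → 25.2743
  f6: (p2, p0, p8) → 115.4583
  f7: (p2, p0, p1) → 53.8612
  f8: (p10, p4, p7) → 76.3379
  f9: (p10, p6, p8) → 34.5399
  f10: (p10, p4, p6) → 35.3054
  f11: (p3, p1, p7) → 30.9002
  f12: (p3, p0, p1) → 31.5615
  f13: (p3, p6, p7) → 72.2167
  f14: (p3, p0, p6) → 25.5474
  f15: (p5, p10, p8) → 39.0492
  f16: (p5, p10, p7) → 36.4552
  f17: (p5, p9, p8) → 82.2932
  f18: (p5, p9, p7) → 64.5902
Σ area = 957.140

Euler characteristic 11−27+18 = 2 ✓


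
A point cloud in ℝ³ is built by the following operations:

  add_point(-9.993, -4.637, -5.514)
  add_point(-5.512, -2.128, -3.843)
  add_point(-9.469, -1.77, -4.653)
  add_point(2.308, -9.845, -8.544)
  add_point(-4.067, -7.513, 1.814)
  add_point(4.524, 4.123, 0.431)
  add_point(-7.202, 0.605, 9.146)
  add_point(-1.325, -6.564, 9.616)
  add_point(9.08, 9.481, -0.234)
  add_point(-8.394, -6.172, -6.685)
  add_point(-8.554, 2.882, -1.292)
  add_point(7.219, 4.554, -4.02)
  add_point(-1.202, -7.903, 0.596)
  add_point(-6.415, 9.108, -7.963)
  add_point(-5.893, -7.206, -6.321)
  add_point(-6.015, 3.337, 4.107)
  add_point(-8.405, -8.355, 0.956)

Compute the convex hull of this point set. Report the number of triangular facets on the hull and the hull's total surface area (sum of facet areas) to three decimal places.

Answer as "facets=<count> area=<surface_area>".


facets=18 area=1067.887

11 of the 17 inputs are extreme points: [0, 2, 3, 6, 7, 8, 9, 10, 11, 13, 16].

Per-facet area ½‖(b−a)×(c−a)‖:
  f1: (p7, p3, p8) → 184.9208
  f2: (p6, p7, p8) → 95.4506
  f3: (p13, p6, p8) → 154.9376
  f4: (p16, p7, p3) → 81.4128
  f5: (p16, p6, p0) → 45.2642
  f6: (p16, p6, p7) → 49.9443
  f7: (p9, p13, p0) → 16.9478
  f8: (p9, p13, p3) → 87.1301
  f9: (p9, p16, p0) → 9.5569
  f10: (p9, p16, p3) → 45.4512
  f11: (p11, p3, p8) → 16.9463
  f12: (p11, p13, p8) → 47.5085
  f13: (p11, p13, p3) → 117.8974
  f14: (p10, p6, p0) → 44.8008
  f15: (p10, p13, p6) → 30.1617
  f16: (p2, p13, p0) → 9.7969
  f17: (p2, p10, p0) → 2.8586
  f18: (p2, p10, p13) → 26.9005
Σ area = 1067.887

Euler: V−E+F = 11−27+18 = 2.


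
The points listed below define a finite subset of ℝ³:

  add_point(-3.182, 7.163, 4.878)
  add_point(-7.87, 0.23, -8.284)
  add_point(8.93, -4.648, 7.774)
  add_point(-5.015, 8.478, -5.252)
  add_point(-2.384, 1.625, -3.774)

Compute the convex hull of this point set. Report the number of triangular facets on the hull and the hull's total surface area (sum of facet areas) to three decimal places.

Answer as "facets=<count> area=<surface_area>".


facets=6 area=369.909

5 of the 5 inputs are extreme points: [0, 1, 2, 3, 4].

Facet areas (half cross-product norm):
  f1: (p0, p2, p1) → 133.6960
  f2: (p0, p3, p1) → 46.2741
  f3: (p0, p3, p2) → 82.5084
  f4: (p4, p2, p1) → 34.0700
  f5: (p4, p3, p1) → 26.4761
  f6: (p4, p3, p2) → 46.8848
Σ area = 369.909

Check V−E+F: 5 − 9 + 6 = 2.


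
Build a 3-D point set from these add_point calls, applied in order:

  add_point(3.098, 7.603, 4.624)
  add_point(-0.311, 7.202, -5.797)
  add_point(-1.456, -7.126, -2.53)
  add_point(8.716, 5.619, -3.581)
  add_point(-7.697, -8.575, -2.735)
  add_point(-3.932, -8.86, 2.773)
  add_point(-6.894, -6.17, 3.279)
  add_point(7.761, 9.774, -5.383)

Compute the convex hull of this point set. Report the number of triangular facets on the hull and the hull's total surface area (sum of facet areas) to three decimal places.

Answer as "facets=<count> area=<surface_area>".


facets=12 area=544.905

Extreme-point indices: [0, 1, 2, 3, 4, 5, 6, 7] — 8 of 8 on the boundary.

Facet areas (half cross-product norm):
  f1: (p5, p0, p3) → 91.1473
  f2: (p2, p1, p4) → 45.2392
  f3: (p2, p5, p4) → 17.6506
  f4: (p2, p5, p3) → 42.2920
  f5: (p6, p5, p4) → 12.6686
  f6: (p6, p5, p0) → 34.1787
  f7: (p6, p1, p4) → 56.2982
  f8: (p6, p0, p1) → 89.7200
  f9: (p7, p2, p3) → 30.3440
  f10: (p7, p2, p1) → 58.3735
  f11: (p7, p0, p3) → 23.4593
  f12: (p7, p0, p1) → 43.5332
Σ area = 544.905

Check V−E+F: 8 − 18 + 12 = 2.


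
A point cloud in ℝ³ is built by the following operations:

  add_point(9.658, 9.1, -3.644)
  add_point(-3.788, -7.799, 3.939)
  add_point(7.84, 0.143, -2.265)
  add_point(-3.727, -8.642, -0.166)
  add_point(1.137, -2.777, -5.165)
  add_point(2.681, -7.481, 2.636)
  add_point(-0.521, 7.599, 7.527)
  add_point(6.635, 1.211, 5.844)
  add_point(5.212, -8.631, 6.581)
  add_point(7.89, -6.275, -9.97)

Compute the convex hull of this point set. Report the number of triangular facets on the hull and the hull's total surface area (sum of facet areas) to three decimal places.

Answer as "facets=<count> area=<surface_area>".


Hull vertices (8/10): indices [0, 1, 3, 4, 6, 7, 8, 9].

Area of each hull facet:
  f1: (p8, p9, p0) → 137.9018
  f2: (p8, p3, p1) → 19.1409
  f3: (p8, p3, p9) → 84.0576
  f4: (p6, p3, p1) → 30.9093
  f5: (p6, p8, p1) → 74.8871
  f6: (p4, p6, p0) → 102.6515
  f7: (p4, p6, p3) → 74.8889
  f8: (p4, p9, p0) → 65.9611
  f9: (p4, p3, p9) → 36.7401
  f10: (p7, p8, p0) → 45.1061
  f11: (p7, p6, p0) → 61.5313
  f12: (p7, p6, p8) → 41.1829
Σ area = 774.959

Euler characteristic 8−18+12 = 2 ✓

facets=12 area=774.959


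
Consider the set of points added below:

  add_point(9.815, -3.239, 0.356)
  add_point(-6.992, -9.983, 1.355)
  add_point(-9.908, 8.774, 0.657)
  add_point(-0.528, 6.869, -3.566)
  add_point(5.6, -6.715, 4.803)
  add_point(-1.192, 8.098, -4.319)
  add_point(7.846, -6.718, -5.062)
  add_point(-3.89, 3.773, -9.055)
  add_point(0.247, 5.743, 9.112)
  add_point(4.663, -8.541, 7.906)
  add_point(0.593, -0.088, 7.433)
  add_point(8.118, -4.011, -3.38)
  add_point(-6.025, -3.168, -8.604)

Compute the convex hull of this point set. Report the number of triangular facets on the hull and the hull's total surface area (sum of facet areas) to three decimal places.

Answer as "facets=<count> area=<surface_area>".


Hull vertices (10/13): indices [0, 1, 2, 5, 6, 7, 8, 9, 11, 12].

Area of each hull facet:
  f1: (p8, p1, p2) → 120.1932
  f2: (p12, p1, p2) → 94.1646
  f3: (p12, p7, p2) → 44.5224
  f4: (p9, p8, p0) → 76.1516
  f5: (p9, p8, p1) → 100.1971
  f6: (p5, p8, p0) → 99.9467
  f7: (p5, p7, p2) → 34.9644
  f8: (p5, p8, p2) → 63.7314
  f9: (p6, p12, p7) → 53.6322
  f10: (p6, p12, p1) → 86.2608
  f11: (p6, p9, p0) → 35.0367
  f12: (p6, p9, p1) → 87.7472
  f13: (p11, p5, p7) → 52.0045
  f14: (p11, p6, p7) → 24.2714
  f15: (p11, p5, p0) → 31.5575
  f16: (p11, p6, p0) → 5.0074
Σ area = 1009.389

Euler characteristic 10−24+16 = 2 ✓

facets=16 area=1009.389


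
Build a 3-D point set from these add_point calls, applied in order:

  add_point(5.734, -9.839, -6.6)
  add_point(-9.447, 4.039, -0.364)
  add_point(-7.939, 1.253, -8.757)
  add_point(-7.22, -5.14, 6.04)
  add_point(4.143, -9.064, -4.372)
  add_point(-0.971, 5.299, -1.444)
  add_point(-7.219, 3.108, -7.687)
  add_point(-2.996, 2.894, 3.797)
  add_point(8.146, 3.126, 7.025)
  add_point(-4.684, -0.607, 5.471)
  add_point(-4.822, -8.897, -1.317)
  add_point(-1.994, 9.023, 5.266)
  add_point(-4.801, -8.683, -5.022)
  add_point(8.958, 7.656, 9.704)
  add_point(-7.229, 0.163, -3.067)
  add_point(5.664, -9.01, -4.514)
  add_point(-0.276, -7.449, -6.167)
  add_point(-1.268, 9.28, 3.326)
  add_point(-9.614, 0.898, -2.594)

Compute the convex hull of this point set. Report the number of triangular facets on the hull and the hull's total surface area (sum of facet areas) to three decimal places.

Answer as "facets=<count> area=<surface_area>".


facets=24 area=949.226

Hull vertices (14/19): indices [0, 1, 2, 3, 5, 6, 8, 10, 11, 12, 13, 15, 17, 18].

Area of each hull facet:
  f1: (p8, p0, p13) → 13.6902
  f2: (p8, p3, p13) → 38.3991
  f3: (p12, p2, p0) → 56.0649
  f4: (p12, p2, p18) → 33.7624
  f5: (p12, p3, p18) → 54.2324
  f6: (p5, p17, p13) → 36.3456
  f7: (p5, p0, p13) → 130.3636
  f8: (p1, p3, p18) → 20.8266
  f9: (p1, p2, p18) → 10.6744
  f10: (p11, p3, p13) → 88.2458
  f11: (p11, p17, p13) → 12.4047
  f12: (p11, p1, p3) → 60.3086
  f13: (p11, p1, p17) → 10.8446
  f14: (p15, p8, p0) → 8.5489
  f15: (p15, p8, p3) → 127.5558
  f16: (p10, p12, p0) → 19.6689
  f17: (p10, p12, p3) → 8.8971
  f18: (p10, p15, p0) → 11.7258
  f19: (p10, p15, p3) → 40.2588
  f20: (p6, p5, p17) → 21.5701
  f21: (p6, p1, p2) → 7.7484
  f22: (p6, p1, p17) → 39.4750
  f23: (p6, p2, p0) → 19.5899
  f24: (p6, p5, p0) → 78.0246
Σ area = 949.226

Check V−E+F: 14 − 36 + 24 = 2.


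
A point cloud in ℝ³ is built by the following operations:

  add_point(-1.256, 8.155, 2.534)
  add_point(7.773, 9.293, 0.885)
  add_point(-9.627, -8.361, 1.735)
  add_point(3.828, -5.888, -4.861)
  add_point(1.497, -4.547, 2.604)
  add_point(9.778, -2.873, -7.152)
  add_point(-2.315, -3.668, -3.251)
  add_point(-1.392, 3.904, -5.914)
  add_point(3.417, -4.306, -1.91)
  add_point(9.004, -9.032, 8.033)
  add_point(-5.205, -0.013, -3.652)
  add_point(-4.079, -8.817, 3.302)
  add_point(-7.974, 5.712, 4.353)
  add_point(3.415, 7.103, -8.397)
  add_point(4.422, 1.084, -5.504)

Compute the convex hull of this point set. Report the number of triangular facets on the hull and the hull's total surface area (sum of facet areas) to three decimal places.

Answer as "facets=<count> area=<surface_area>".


facets=18 area=1011.325

Points on the hull: [0, 1, 2, 3, 5, 7, 9, 10, 11, 12, 13] (11 of 15).

Triangle areas on the boundary:
  f1: (p9, p1, p5) → 118.2468
  f2: (p13, p1, p5) → 61.7644
  f3: (p3, p9, p5) → 50.0661
  f4: (p3, p13, p5) → 41.8838
  f5: (p12, p9, p2) → 140.5085
  f6: (p11, p9, p2) → 3.8444
  f7: (p11, p3, p2) → 30.5034
  f8: (p11, p3, p9) → 75.0717
  f9: (p10, p3, p2) → 58.9444
  f10: (p10, p3, p13) → 62.4301
  f11: (p10, p12, p2) → 55.4613
  f12: (p0, p13, p1) → 46.6374
  f13: (p0, p12, p13) → 36.6653
  f14: (p0, p9, p1) → 90.4993
  f15: (p0, p12, p9) → 76.0884
  f16: (p7, p12, p13) → 29.0187
  f17: (p7, p10, p13) → 3.6107
  f18: (p7, p10, p12) → 30.0799
Σ area = 1011.325

Euler: V−E+F = 11−27+18 = 2.


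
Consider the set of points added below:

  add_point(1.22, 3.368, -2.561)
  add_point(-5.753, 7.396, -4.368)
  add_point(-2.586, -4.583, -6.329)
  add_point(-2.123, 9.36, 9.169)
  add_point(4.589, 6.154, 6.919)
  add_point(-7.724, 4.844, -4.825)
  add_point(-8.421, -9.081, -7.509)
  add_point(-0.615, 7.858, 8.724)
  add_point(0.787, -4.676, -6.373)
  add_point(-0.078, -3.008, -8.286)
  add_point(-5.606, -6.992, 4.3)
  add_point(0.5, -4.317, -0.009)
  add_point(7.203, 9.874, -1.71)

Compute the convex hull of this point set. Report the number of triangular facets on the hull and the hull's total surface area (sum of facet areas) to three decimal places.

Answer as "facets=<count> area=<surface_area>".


11 of the 13 inputs are extreme points: [1, 3, 4, 5, 6, 7, 8, 9, 10, 11, 12].

Triangle areas on the boundary:
  f1: (p1, p3, p12) → 84.4713
  f2: (p1, p9, p12) → 81.8780
  f3: (p5, p9, p6) → 58.7213
  f4: (p5, p1, p9) → 18.4265
  f5: (p5, p10, p6) → 81.6288
  f6: (p5, p1, p3) → 21.1391
  f7: (p5, p10, p3) → 110.6784
  f8: (p8, p9, p6) → 13.6988
  f9: (p8, p10, p6) → 58.4166
  f10: (p8, p9, p12) → 21.6705
  f11: (p4, p3, p12) → 35.7716
  f12: (p7, p10, p3) → 15.5925
  f13: (p7, p4, p3) → 2.8066
  f14: (p7, p4, p10) → 46.7870
  f15: (p11, p8, p10) → 21.0300
  f16: (p11, p4, p10) → 51.1150
  f17: (p11, p8, p12) → 50.2173
  f18: (p11, p4, p12) → 64.1952
Σ area = 838.244

Euler characteristic 11−27+18 = 2 ✓

facets=18 area=838.244
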